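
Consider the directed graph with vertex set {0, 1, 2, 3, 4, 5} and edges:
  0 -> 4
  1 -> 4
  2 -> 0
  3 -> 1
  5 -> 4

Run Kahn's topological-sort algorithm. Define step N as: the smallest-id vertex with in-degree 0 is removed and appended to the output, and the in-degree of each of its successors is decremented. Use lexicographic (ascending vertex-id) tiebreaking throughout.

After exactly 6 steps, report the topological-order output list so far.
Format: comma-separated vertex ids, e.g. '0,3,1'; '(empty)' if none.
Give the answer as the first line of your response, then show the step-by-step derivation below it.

2,0,3,1,5,4

step 1: output 2; order=[2]; indeg=(0,1,0,0,3,0)
step 2: output 0; order=[2,0]; indeg=(0,1,0,0,2,0)
step 3: output 3; order=[2,0,3]; indeg=(0,0,0,0,2,0)
step 4: output 1; order=[2,0,3,1]; indeg=(0,0,0,0,1,0)
step 5: output 5; order=[2,0,3,1,5]; indeg=(0,0,0,0,0,0)
step 6: output 4; order=[2,0,3,1,5,4]; indeg=(0,0,0,0,0,0)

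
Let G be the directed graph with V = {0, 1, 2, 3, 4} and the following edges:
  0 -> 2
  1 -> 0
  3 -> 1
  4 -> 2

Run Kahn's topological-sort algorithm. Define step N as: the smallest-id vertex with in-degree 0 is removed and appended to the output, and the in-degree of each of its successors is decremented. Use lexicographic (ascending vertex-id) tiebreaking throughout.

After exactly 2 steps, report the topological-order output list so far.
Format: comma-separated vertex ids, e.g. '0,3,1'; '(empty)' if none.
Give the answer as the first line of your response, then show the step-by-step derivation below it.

3,1

step 1: output 3; order=[3]; indeg=(1,0,2,0,0)
step 2: output 1; order=[3,1]; indeg=(0,0,2,0,0)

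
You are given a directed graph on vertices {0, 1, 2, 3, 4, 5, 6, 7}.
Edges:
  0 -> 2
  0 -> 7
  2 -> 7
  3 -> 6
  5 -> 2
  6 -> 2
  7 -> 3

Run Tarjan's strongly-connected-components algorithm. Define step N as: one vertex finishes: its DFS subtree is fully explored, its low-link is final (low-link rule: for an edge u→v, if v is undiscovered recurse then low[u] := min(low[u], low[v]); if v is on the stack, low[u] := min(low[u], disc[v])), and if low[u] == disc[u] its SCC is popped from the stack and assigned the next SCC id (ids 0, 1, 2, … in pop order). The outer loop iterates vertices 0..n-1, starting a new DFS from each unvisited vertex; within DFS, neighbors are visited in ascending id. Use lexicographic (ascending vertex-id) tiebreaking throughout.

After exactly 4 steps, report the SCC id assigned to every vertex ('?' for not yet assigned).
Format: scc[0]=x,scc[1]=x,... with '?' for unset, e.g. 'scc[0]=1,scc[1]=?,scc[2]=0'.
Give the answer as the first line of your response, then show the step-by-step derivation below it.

scc[0]=?,scc[1]=?,scc[2]=0,scc[3]=0,scc[4]=?,scc[5]=?,scc[6]=0,scc[7]=0

step 1: low=(low[0]=0,low[1]=?,low[2]=1,low[3]=3,low[4]=?,low[5]=?,low[6]=1,low[7]=2); scc=(scc[0]=?,scc[1]=?,scc[2]=?,scc[3]=?,scc[4]=?,scc[5]=?,scc[6]=?,scc[7]=?)
step 2: low=(low[0]=0,low[1]=?,low[2]=1,low[3]=1,low[4]=?,low[5]=?,low[6]=1,low[7]=2); scc=(scc[0]=?,scc[1]=?,scc[2]=?,scc[3]=?,scc[4]=?,scc[5]=?,scc[6]=?,scc[7]=?)
step 3: low=(low[0]=0,low[1]=?,low[2]=1,low[3]=1,low[4]=?,low[5]=?,low[6]=1,low[7]=1); scc=(scc[0]=?,scc[1]=?,scc[2]=?,scc[3]=?,scc[4]=?,scc[5]=?,scc[6]=?,scc[7]=?)
step 4: low=(low[0]=0,low[1]=?,low[2]=1,low[3]=1,low[4]=?,low[5]=?,low[6]=1,low[7]=1); scc=(scc[0]=?,scc[1]=?,scc[2]=0,scc[3]=0,scc[4]=?,scc[5]=?,scc[6]=0,scc[7]=0)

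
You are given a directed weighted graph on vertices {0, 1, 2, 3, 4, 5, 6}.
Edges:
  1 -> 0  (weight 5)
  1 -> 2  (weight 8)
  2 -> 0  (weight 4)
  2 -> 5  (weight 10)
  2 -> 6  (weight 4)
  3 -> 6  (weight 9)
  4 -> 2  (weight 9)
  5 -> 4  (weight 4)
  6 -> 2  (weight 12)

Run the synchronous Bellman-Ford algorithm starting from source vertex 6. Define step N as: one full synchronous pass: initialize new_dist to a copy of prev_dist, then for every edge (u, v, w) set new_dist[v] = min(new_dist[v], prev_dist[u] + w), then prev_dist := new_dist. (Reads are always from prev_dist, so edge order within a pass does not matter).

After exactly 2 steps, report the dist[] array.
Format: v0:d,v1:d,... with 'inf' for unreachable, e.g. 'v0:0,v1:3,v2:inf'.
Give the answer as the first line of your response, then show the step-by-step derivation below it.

v0:16,v1:inf,v2:12,v3:inf,v4:inf,v5:22,v6:0

step 1: dist = v0:inf,v1:inf,v2:12,v3:inf,v4:inf,v5:inf,v6:0
step 2: dist = v0:16,v1:inf,v2:12,v3:inf,v4:inf,v5:22,v6:0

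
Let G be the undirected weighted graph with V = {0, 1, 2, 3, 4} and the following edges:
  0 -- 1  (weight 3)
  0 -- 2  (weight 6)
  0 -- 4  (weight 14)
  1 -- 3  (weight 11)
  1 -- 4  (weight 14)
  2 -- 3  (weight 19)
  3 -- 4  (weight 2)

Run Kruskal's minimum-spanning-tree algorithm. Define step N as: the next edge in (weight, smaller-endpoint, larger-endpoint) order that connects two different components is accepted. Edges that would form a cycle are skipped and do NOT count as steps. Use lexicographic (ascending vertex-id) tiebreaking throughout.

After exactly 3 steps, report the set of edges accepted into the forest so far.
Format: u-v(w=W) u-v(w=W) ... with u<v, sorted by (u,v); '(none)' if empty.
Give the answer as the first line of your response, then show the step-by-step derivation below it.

0-1(w=3) 0-2(w=6) 3-4(w=2)

step 1: add edge 3-4 (w=2); MST = {3-4(w=2)}
step 2: add edge 0-1 (w=3); MST = {0-1(w=3) 3-4(w=2)}
step 3: add edge 0-2 (w=6); MST = {0-1(w=3) 0-2(w=6) 3-4(w=2)}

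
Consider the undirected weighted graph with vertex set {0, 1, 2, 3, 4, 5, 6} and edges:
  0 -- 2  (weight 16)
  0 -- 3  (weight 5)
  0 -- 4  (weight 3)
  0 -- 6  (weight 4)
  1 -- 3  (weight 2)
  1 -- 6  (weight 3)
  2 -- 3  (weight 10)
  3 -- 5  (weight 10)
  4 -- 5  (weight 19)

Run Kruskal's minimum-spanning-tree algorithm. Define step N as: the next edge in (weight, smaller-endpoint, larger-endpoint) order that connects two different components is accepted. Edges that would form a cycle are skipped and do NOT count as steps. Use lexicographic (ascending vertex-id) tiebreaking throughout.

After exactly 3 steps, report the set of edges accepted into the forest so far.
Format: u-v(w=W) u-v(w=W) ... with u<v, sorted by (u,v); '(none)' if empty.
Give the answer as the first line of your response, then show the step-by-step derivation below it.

0-4(w=3) 1-3(w=2) 1-6(w=3)

step 1: add edge 1-3 (w=2); MST = {1-3(w=2)}
step 2: add edge 0-4 (w=3); MST = {0-4(w=3) 1-3(w=2)}
step 3: add edge 1-6 (w=3); MST = {0-4(w=3) 1-3(w=2) 1-6(w=3)}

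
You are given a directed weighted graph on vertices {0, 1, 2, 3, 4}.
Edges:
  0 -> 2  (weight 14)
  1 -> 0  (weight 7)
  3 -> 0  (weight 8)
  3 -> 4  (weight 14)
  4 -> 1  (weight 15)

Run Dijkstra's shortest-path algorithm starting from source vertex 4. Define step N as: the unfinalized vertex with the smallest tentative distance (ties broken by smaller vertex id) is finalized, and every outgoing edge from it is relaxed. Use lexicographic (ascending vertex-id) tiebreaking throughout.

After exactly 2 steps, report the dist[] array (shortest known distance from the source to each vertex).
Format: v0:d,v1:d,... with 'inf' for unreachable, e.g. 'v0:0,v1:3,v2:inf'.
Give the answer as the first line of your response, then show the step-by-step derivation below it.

v0:22,v1:15,v2:inf,v3:inf,v4:0

step 1: dist = v0:inf,v1:15,v2:inf,v3:inf,v4:0
step 2: dist = v0:22,v1:15,v2:inf,v3:inf,v4:0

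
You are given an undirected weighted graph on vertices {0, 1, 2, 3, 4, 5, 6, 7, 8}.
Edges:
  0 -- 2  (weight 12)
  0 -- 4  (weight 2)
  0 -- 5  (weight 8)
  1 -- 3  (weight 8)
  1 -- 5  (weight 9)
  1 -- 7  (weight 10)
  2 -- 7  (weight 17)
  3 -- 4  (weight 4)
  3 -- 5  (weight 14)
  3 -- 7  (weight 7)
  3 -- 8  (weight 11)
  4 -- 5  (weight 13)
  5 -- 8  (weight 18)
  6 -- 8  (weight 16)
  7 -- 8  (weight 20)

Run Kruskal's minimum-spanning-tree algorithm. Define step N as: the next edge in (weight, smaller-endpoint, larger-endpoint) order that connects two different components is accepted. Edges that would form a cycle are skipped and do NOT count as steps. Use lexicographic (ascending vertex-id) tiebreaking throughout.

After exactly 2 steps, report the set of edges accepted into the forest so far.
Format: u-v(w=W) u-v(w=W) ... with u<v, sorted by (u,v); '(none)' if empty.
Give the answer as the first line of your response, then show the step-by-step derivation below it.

0-4(w=2) 3-4(w=4)

step 1: add edge 0-4 (w=2); MST = {0-4(w=2)}
step 2: add edge 3-4 (w=4); MST = {0-4(w=2) 3-4(w=4)}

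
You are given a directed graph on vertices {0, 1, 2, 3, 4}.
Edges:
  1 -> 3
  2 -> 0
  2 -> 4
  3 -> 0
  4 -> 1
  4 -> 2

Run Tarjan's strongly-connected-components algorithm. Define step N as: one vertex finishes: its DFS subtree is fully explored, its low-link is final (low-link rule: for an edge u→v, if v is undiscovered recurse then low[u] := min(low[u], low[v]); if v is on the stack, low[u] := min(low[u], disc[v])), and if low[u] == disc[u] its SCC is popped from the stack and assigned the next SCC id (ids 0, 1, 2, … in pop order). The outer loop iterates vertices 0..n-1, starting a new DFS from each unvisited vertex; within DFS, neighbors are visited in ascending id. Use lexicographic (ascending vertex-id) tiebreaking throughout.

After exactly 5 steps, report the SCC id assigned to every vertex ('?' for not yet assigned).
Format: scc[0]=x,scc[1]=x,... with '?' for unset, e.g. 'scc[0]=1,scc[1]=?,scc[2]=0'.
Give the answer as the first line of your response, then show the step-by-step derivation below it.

scc[0]=0,scc[1]=2,scc[2]=3,scc[3]=1,scc[4]=3

step 1: low=(low[0]=0,low[1]=?,low[2]=?,low[3]=?,low[4]=?); scc=(scc[0]=0,scc[1]=?,scc[2]=?,scc[3]=?,scc[4]=?)
step 2: low=(low[0]=0,low[1]=1,low[2]=?,low[3]=2,low[4]=?); scc=(scc[0]=0,scc[1]=?,scc[2]=?,scc[3]=1,scc[4]=?)
step 3: low=(low[0]=0,low[1]=1,low[2]=?,low[3]=2,low[4]=?); scc=(scc[0]=0,scc[1]=2,scc[2]=?,scc[3]=1,scc[4]=?)
step 4: low=(low[0]=0,low[1]=1,low[2]=3,low[3]=2,low[4]=3); scc=(scc[0]=0,scc[1]=2,scc[2]=?,scc[3]=1,scc[4]=?)
step 5: low=(low[0]=0,low[1]=1,low[2]=3,low[3]=2,low[4]=3); scc=(scc[0]=0,scc[1]=2,scc[2]=3,scc[3]=1,scc[4]=3)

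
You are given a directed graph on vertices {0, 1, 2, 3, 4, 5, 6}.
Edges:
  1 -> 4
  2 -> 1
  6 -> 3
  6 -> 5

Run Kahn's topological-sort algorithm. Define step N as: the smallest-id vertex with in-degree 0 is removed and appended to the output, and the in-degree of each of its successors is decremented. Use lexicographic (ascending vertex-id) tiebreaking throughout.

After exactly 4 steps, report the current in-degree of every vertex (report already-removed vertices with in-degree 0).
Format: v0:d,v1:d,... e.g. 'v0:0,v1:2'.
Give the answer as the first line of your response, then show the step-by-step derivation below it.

v0:0,v1:0,v2:0,v3:1,v4:0,v5:1,v6:0

step 1: output 0; order=[0]; indeg=(0,1,0,1,1,1,0)
step 2: output 2; order=[0,2]; indeg=(0,0,0,1,1,1,0)
step 3: output 1; order=[0,2,1]; indeg=(0,0,0,1,0,1,0)
step 4: output 4; order=[0,2,1,4]; indeg=(0,0,0,1,0,1,0)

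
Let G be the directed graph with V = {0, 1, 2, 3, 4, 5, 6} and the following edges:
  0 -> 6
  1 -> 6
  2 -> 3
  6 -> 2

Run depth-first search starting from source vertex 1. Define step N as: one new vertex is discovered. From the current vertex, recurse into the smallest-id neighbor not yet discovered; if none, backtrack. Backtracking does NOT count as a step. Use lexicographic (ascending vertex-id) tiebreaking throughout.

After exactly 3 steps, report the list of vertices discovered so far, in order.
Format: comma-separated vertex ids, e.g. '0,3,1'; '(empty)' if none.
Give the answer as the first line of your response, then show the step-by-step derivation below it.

1,6,2

step 1: discover 1; path=1; order=1
step 2: discover 6; path=1>6; order=1,6
step 3: discover 2; path=1>6>2; order=1,6,2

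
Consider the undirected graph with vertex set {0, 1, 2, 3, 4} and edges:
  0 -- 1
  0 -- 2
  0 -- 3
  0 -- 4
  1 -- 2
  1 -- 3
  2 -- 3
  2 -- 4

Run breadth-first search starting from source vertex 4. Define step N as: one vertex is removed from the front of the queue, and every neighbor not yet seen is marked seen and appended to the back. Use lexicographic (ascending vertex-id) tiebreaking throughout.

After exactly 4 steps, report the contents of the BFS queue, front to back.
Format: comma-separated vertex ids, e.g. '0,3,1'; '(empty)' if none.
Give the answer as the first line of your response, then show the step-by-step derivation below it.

3

step 1: dequeue 4; queue=[0,2]; order=4
step 2: dequeue 0; queue=[2,1,3]; order=4,0
step 3: dequeue 2; queue=[1,3]; order=4,0,2
step 4: dequeue 1; queue=[3]; order=4,0,2,1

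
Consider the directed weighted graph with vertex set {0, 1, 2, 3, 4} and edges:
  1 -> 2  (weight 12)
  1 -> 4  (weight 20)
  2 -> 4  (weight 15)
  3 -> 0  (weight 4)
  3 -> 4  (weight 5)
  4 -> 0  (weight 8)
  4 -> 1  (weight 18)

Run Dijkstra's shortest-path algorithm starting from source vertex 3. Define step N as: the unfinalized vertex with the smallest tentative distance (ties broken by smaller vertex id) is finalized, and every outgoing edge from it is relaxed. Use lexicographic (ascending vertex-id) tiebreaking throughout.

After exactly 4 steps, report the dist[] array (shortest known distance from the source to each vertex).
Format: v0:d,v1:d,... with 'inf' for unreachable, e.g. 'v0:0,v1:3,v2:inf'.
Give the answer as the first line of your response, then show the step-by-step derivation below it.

v0:4,v1:23,v2:35,v3:0,v4:5

step 1: dist = v0:4,v1:inf,v2:inf,v3:0,v4:5
step 2: dist = v0:4,v1:inf,v2:inf,v3:0,v4:5
step 3: dist = v0:4,v1:23,v2:inf,v3:0,v4:5
step 4: dist = v0:4,v1:23,v2:35,v3:0,v4:5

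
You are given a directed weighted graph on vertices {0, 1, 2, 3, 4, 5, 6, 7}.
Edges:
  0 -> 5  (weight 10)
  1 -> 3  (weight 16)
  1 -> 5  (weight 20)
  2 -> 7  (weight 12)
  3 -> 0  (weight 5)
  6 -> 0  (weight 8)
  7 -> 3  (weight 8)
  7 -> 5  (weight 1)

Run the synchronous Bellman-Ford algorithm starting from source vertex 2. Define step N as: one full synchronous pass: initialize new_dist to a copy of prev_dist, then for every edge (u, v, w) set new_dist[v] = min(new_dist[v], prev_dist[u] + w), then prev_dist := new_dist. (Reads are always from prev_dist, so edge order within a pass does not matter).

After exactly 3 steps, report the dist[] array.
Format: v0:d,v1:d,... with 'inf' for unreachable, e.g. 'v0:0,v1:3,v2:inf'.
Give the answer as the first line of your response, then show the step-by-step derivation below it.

v0:25,v1:inf,v2:0,v3:20,v4:inf,v5:13,v6:inf,v7:12

step 1: dist = v0:inf,v1:inf,v2:0,v3:inf,v4:inf,v5:inf,v6:inf,v7:12
step 2: dist = v0:inf,v1:inf,v2:0,v3:20,v4:inf,v5:13,v6:inf,v7:12
step 3: dist = v0:25,v1:inf,v2:0,v3:20,v4:inf,v5:13,v6:inf,v7:12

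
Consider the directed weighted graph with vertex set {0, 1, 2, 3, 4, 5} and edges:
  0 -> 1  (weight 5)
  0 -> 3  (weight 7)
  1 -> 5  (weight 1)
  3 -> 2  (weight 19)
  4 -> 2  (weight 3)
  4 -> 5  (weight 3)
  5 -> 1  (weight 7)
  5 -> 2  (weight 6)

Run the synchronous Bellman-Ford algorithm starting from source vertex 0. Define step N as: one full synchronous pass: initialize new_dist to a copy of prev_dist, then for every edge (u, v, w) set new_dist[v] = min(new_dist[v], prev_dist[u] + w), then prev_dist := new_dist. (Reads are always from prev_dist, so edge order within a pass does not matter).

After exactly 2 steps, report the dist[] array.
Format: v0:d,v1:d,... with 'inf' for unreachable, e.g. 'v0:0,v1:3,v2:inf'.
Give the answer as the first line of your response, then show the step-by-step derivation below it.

v0:0,v1:5,v2:26,v3:7,v4:inf,v5:6

step 1: dist = v0:0,v1:5,v2:inf,v3:7,v4:inf,v5:inf
step 2: dist = v0:0,v1:5,v2:26,v3:7,v4:inf,v5:6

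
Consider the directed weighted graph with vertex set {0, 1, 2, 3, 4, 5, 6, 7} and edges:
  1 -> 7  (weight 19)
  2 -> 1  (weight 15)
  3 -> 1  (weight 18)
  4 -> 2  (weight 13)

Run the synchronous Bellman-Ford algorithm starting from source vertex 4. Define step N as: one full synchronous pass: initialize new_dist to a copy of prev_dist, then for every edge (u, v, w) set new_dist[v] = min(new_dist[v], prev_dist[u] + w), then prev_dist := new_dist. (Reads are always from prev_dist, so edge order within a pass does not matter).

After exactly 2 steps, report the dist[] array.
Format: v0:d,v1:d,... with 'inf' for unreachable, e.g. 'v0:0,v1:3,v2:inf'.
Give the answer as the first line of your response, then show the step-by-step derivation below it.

v0:inf,v1:28,v2:13,v3:inf,v4:0,v5:inf,v6:inf,v7:inf

step 1: dist = v0:inf,v1:inf,v2:13,v3:inf,v4:0,v5:inf,v6:inf,v7:inf
step 2: dist = v0:inf,v1:28,v2:13,v3:inf,v4:0,v5:inf,v6:inf,v7:inf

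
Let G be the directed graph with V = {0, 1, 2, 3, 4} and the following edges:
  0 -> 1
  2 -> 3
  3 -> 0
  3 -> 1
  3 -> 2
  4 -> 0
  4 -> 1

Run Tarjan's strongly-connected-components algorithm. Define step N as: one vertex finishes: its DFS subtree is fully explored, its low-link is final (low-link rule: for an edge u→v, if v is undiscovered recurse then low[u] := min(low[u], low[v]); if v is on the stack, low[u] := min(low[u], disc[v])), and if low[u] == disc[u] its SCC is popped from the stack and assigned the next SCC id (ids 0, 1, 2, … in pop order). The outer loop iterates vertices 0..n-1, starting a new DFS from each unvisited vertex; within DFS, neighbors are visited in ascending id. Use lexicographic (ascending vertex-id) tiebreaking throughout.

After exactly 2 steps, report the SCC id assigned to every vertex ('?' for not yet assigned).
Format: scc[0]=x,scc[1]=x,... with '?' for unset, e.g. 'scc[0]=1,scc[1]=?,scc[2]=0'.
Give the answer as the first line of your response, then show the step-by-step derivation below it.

scc[0]=1,scc[1]=0,scc[2]=?,scc[3]=?,scc[4]=?

step 1: low=(low[0]=0,low[1]=1,low[2]=?,low[3]=?,low[4]=?); scc=(scc[0]=?,scc[1]=0,scc[2]=?,scc[3]=?,scc[4]=?)
step 2: low=(low[0]=0,low[1]=1,low[2]=?,low[3]=?,low[4]=?); scc=(scc[0]=1,scc[1]=0,scc[2]=?,scc[3]=?,scc[4]=?)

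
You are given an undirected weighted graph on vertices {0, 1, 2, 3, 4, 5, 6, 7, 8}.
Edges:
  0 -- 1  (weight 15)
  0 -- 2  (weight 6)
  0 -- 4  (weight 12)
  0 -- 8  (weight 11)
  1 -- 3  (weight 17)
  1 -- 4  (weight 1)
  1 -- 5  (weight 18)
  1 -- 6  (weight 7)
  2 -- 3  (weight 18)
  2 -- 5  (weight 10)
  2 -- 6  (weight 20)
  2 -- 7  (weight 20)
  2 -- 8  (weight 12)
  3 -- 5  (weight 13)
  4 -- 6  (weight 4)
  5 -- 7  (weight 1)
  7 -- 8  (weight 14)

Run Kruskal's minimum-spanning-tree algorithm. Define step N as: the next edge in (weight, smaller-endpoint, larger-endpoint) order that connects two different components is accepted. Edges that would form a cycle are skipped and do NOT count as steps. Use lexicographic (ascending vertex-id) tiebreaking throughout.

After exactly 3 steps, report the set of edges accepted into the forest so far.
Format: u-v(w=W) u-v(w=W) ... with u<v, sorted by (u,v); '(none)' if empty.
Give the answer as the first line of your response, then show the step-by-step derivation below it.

1-4(w=1) 4-6(w=4) 5-7(w=1)

step 1: add edge 1-4 (w=1); MST = {1-4(w=1)}
step 2: add edge 5-7 (w=1); MST = {1-4(w=1) 5-7(w=1)}
step 3: add edge 4-6 (w=4); MST = {1-4(w=1) 4-6(w=4) 5-7(w=1)}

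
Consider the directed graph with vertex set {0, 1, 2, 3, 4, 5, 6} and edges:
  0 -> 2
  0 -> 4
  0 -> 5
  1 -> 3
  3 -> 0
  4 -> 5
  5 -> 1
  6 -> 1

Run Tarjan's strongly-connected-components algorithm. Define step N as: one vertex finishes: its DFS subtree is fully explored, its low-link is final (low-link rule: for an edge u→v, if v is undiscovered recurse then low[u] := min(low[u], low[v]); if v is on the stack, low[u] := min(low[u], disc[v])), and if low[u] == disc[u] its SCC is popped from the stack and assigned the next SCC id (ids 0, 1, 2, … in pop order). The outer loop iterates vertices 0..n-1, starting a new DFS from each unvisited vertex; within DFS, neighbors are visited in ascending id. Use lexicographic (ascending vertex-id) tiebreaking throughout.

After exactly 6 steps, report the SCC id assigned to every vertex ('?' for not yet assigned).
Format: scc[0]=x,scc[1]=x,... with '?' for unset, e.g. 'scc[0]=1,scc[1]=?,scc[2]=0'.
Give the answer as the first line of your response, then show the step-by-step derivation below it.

scc[0]=1,scc[1]=1,scc[2]=0,scc[3]=1,scc[4]=1,scc[5]=1,scc[6]=?

step 1: low=(low[0]=0,low[1]=?,low[2]=1,low[3]=?,low[4]=?,low[5]=?,low[6]=?); scc=(scc[0]=?,scc[1]=?,scc[2]=0,scc[3]=?,scc[4]=?,scc[5]=?,scc[6]=?)
step 2: low=(low[0]=0,low[1]=4,low[2]=1,low[3]=0,low[4]=2,low[5]=3,low[6]=?); scc=(scc[0]=?,scc[1]=?,scc[2]=0,scc[3]=?,scc[4]=?,scc[5]=?,scc[6]=?)
step 3: low=(low[0]=0,low[1]=0,low[2]=1,low[3]=0,low[4]=2,low[5]=3,low[6]=?); scc=(scc[0]=?,scc[1]=?,scc[2]=0,scc[3]=?,scc[4]=?,scc[5]=?,scc[6]=?)
step 4: low=(low[0]=0,low[1]=0,low[2]=1,low[3]=0,low[4]=2,low[5]=0,low[6]=?); scc=(scc[0]=?,scc[1]=?,scc[2]=0,scc[3]=?,scc[4]=?,scc[5]=?,scc[6]=?)
step 5: low=(low[0]=0,low[1]=0,low[2]=1,low[3]=0,low[4]=0,low[5]=0,low[6]=?); scc=(scc[0]=?,scc[1]=?,scc[2]=0,scc[3]=?,scc[4]=?,scc[5]=?,scc[6]=?)
step 6: low=(low[0]=0,low[1]=0,low[2]=1,low[3]=0,low[4]=0,low[5]=0,low[6]=?); scc=(scc[0]=1,scc[1]=1,scc[2]=0,scc[3]=1,scc[4]=1,scc[5]=1,scc[6]=?)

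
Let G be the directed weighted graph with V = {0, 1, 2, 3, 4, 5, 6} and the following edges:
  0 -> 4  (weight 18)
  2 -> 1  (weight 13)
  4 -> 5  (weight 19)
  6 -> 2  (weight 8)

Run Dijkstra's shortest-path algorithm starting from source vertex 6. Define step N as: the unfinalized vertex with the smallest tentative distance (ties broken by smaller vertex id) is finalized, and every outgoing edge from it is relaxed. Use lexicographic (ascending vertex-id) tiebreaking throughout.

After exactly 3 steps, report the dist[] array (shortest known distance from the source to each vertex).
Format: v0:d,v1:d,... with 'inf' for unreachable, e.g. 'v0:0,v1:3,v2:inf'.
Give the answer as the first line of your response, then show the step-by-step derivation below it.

v0:inf,v1:21,v2:8,v3:inf,v4:inf,v5:inf,v6:0

step 1: dist = v0:inf,v1:inf,v2:8,v3:inf,v4:inf,v5:inf,v6:0
step 2: dist = v0:inf,v1:21,v2:8,v3:inf,v4:inf,v5:inf,v6:0
step 3: dist = v0:inf,v1:21,v2:8,v3:inf,v4:inf,v5:inf,v6:0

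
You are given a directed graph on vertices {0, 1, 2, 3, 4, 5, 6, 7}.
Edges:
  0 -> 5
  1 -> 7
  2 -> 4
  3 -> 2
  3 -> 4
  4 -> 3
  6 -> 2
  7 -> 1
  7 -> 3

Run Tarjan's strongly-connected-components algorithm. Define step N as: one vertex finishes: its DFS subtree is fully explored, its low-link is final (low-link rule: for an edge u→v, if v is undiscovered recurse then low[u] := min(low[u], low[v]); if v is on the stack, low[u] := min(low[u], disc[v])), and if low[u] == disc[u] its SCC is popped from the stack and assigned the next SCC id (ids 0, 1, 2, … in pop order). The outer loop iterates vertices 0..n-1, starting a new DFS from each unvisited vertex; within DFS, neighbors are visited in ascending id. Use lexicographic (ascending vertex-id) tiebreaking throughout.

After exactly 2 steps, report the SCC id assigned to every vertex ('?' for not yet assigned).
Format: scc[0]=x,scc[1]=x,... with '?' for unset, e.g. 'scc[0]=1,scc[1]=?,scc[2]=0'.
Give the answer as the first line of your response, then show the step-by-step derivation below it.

scc[0]=1,scc[1]=?,scc[2]=?,scc[3]=?,scc[4]=?,scc[5]=0,scc[6]=?,scc[7]=?

step 1: low=(low[0]=0,low[1]=?,low[2]=?,low[3]=?,low[4]=?,low[5]=1,low[6]=?,low[7]=?); scc=(scc[0]=?,scc[1]=?,scc[2]=?,scc[3]=?,scc[4]=?,scc[5]=0,scc[6]=?,scc[7]=?)
step 2: low=(low[0]=0,low[1]=?,low[2]=?,low[3]=?,low[4]=?,low[5]=1,low[6]=?,low[7]=?); scc=(scc[0]=1,scc[1]=?,scc[2]=?,scc[3]=?,scc[4]=?,scc[5]=0,scc[6]=?,scc[7]=?)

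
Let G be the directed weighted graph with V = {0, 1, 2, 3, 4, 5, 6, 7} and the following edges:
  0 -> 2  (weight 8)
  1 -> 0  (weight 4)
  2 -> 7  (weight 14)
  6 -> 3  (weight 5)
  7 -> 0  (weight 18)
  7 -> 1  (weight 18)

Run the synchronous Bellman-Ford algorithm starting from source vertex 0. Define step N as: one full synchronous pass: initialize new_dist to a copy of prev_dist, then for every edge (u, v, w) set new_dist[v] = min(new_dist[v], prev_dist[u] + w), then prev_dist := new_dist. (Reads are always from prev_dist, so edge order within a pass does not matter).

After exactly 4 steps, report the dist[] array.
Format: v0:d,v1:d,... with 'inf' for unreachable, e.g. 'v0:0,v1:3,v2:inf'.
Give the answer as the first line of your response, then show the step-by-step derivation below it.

v0:0,v1:40,v2:8,v3:inf,v4:inf,v5:inf,v6:inf,v7:22

step 1: dist = v0:0,v1:inf,v2:8,v3:inf,v4:inf,v5:inf,v6:inf,v7:inf
step 2: dist = v0:0,v1:inf,v2:8,v3:inf,v4:inf,v5:inf,v6:inf,v7:22
step 3: dist = v0:0,v1:40,v2:8,v3:inf,v4:inf,v5:inf,v6:inf,v7:22
step 4: dist = v0:0,v1:40,v2:8,v3:inf,v4:inf,v5:inf,v6:inf,v7:22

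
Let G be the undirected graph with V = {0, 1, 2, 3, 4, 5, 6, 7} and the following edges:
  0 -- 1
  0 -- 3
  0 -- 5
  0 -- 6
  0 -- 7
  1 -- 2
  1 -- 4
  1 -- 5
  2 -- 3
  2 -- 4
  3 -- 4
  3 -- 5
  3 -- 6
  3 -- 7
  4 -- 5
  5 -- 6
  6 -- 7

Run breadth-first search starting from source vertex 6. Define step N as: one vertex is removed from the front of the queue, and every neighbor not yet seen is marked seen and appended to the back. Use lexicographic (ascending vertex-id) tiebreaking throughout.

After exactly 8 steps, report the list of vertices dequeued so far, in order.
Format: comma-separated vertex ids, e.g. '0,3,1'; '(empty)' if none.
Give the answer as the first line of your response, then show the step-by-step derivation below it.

6,0,3,5,7,1,2,4

step 1: dequeue 6; queue=[0,3,5,7]; order=6
step 2: dequeue 0; queue=[3,5,7,1]; order=6,0
step 3: dequeue 3; queue=[5,7,1,2,4]; order=6,0,3
step 4: dequeue 5; queue=[7,1,2,4]; order=6,0,3,5
step 5: dequeue 7; queue=[1,2,4]; order=6,0,3,5,7
step 6: dequeue 1; queue=[2,4]; order=6,0,3,5,7,1
step 7: dequeue 2; queue=[4]; order=6,0,3,5,7,1,2
step 8: dequeue 4; queue=[(empty)]; order=6,0,3,5,7,1,2,4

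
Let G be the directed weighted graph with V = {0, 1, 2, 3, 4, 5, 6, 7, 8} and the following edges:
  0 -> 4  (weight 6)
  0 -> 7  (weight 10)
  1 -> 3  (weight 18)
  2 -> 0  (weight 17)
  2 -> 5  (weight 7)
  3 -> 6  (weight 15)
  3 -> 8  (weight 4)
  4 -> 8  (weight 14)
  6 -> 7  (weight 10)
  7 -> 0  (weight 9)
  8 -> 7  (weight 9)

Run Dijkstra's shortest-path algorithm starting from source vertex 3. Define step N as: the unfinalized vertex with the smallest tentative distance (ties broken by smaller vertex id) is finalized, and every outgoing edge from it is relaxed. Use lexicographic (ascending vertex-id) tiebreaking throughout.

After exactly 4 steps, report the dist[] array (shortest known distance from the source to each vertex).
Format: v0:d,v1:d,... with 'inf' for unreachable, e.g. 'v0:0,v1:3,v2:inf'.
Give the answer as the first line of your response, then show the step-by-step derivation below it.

v0:22,v1:inf,v2:inf,v3:0,v4:inf,v5:inf,v6:15,v7:13,v8:4

step 1: dist = v0:inf,v1:inf,v2:inf,v3:0,v4:inf,v5:inf,v6:15,v7:inf,v8:4
step 2: dist = v0:inf,v1:inf,v2:inf,v3:0,v4:inf,v5:inf,v6:15,v7:13,v8:4
step 3: dist = v0:22,v1:inf,v2:inf,v3:0,v4:inf,v5:inf,v6:15,v7:13,v8:4
step 4: dist = v0:22,v1:inf,v2:inf,v3:0,v4:inf,v5:inf,v6:15,v7:13,v8:4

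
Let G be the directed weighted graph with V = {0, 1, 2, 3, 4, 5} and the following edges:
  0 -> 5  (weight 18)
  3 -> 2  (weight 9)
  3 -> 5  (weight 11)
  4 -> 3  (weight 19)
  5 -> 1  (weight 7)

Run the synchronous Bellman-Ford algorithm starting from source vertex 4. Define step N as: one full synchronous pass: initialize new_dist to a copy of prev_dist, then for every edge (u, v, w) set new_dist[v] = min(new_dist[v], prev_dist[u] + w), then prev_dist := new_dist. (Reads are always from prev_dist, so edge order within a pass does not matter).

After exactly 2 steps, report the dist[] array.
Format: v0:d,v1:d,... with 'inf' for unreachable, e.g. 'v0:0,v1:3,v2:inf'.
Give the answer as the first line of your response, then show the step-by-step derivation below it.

v0:inf,v1:inf,v2:28,v3:19,v4:0,v5:30

step 1: dist = v0:inf,v1:inf,v2:inf,v3:19,v4:0,v5:inf
step 2: dist = v0:inf,v1:inf,v2:28,v3:19,v4:0,v5:30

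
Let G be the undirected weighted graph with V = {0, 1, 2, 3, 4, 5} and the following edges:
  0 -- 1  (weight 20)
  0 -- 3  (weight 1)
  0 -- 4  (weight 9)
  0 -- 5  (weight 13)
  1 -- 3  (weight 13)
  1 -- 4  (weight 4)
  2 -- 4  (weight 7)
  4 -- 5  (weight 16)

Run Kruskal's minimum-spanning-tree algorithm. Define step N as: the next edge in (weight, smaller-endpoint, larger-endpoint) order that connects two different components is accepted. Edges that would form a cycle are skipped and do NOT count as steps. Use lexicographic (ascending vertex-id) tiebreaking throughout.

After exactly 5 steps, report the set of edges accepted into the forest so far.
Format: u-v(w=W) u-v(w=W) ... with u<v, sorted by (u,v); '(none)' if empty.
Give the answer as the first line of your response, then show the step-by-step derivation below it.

0-3(w=1) 0-4(w=9) 0-5(w=13) 1-4(w=4) 2-4(w=7)

step 1: add edge 0-3 (w=1); MST = {0-3(w=1)}
step 2: add edge 1-4 (w=4); MST = {0-3(w=1) 1-4(w=4)}
step 3: add edge 2-4 (w=7); MST = {0-3(w=1) 1-4(w=4) 2-4(w=7)}
step 4: add edge 0-4 (w=9); MST = {0-3(w=1) 0-4(w=9) 1-4(w=4) 2-4(w=7)}
step 5: add edge 0-5 (w=13); MST = {0-3(w=1) 0-4(w=9) 0-5(w=13) 1-4(w=4) 2-4(w=7)}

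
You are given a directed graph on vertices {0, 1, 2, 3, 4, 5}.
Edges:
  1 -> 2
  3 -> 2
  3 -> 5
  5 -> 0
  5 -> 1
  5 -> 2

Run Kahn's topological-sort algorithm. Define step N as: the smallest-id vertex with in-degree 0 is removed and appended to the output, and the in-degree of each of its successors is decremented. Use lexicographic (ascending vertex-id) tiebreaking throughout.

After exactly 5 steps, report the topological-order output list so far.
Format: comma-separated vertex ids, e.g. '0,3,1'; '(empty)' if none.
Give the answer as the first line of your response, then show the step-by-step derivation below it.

3,4,5,0,1

step 1: output 3; order=[3]; indeg=(1,1,2,0,0,0)
step 2: output 4; order=[3,4]; indeg=(1,1,2,0,0,0)
step 3: output 5; order=[3,4,5]; indeg=(0,0,1,0,0,0)
step 4: output 0; order=[3,4,5,0]; indeg=(0,0,1,0,0,0)
step 5: output 1; order=[3,4,5,0,1]; indeg=(0,0,0,0,0,0)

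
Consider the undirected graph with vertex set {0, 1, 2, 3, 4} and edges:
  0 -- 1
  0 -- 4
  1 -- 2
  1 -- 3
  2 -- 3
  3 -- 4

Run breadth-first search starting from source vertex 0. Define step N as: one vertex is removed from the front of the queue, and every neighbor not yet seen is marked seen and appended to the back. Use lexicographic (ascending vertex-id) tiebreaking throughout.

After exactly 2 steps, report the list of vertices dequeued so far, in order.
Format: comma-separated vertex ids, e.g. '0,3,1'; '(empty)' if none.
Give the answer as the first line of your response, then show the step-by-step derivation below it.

0,1

step 1: dequeue 0; queue=[1,4]; order=0
step 2: dequeue 1; queue=[4,2,3]; order=0,1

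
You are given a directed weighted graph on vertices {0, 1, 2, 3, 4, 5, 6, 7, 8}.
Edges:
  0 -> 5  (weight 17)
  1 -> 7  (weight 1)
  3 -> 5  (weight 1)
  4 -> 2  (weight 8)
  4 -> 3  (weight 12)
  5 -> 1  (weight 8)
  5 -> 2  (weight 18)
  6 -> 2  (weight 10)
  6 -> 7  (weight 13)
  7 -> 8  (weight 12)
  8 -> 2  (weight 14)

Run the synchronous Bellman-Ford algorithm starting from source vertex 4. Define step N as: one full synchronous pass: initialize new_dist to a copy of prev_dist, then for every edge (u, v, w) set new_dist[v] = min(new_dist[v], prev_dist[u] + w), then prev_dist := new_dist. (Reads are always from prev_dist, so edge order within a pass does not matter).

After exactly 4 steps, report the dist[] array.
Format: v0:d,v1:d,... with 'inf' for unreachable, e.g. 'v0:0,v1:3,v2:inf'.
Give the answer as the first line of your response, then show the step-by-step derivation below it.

v0:inf,v1:21,v2:8,v3:12,v4:0,v5:13,v6:inf,v7:22,v8:inf

step 1: dist = v0:inf,v1:inf,v2:8,v3:12,v4:0,v5:inf,v6:inf,v7:inf,v8:inf
step 2: dist = v0:inf,v1:inf,v2:8,v3:12,v4:0,v5:13,v6:inf,v7:inf,v8:inf
step 3: dist = v0:inf,v1:21,v2:8,v3:12,v4:0,v5:13,v6:inf,v7:inf,v8:inf
step 4: dist = v0:inf,v1:21,v2:8,v3:12,v4:0,v5:13,v6:inf,v7:22,v8:inf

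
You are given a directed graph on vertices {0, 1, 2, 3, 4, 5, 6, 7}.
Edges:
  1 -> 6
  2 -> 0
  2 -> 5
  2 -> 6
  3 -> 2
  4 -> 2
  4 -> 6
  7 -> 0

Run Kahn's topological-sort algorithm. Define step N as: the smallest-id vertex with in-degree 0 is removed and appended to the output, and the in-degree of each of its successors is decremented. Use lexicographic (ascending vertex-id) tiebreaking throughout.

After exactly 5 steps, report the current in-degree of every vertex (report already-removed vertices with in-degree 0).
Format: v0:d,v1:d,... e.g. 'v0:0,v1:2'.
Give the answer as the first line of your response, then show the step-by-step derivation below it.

v0:1,v1:0,v2:0,v3:0,v4:0,v5:0,v6:0,v7:0

step 1: output 1; order=[1]; indeg=(2,0,2,0,0,1,2,0)
step 2: output 3; order=[1,3]; indeg=(2,0,1,0,0,1,2,0)
step 3: output 4; order=[1,3,4]; indeg=(2,0,0,0,0,1,1,0)
step 4: output 2; order=[1,3,4,2]; indeg=(1,0,0,0,0,0,0,0)
step 5: output 5; order=[1,3,4,2,5]; indeg=(1,0,0,0,0,0,0,0)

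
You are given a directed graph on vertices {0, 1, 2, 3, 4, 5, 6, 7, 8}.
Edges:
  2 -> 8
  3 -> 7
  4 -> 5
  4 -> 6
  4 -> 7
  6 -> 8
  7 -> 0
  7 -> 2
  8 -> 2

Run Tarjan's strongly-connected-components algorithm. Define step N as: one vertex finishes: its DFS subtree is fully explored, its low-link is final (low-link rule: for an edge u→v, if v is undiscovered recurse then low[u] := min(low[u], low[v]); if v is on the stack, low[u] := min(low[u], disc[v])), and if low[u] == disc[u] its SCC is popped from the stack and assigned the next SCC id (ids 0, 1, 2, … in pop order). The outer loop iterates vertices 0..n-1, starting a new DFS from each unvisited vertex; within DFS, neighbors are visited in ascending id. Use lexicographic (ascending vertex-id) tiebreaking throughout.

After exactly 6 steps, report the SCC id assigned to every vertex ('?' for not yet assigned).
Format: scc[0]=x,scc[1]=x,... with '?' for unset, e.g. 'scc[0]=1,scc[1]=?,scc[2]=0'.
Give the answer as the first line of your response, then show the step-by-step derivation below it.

scc[0]=0,scc[1]=1,scc[2]=2,scc[3]=4,scc[4]=?,scc[5]=?,scc[6]=?,scc[7]=3,scc[8]=2

step 1: low=(low[0]=0,low[1]=?,low[2]=?,low[3]=?,low[4]=?,low[5]=?,low[6]=?,low[7]=?,low[8]=?); scc=(scc[0]=0,scc[1]=?,scc[2]=?,scc[3]=?,scc[4]=?,scc[5]=?,scc[6]=?,scc[7]=?,scc[8]=?)
step 2: low=(low[0]=0,low[1]=1,low[2]=?,low[3]=?,low[4]=?,low[5]=?,low[6]=?,low[7]=?,low[8]=?); scc=(scc[0]=0,scc[1]=1,scc[2]=?,scc[3]=?,scc[4]=?,scc[5]=?,scc[6]=?,scc[7]=?,scc[8]=?)
step 3: low=(low[0]=0,low[1]=1,low[2]=2,low[3]=?,low[4]=?,low[5]=?,low[6]=?,low[7]=?,low[8]=2); scc=(scc[0]=0,scc[1]=1,scc[2]=?,scc[3]=?,scc[4]=?,scc[5]=?,scc[6]=?,scc[7]=?,scc[8]=?)
step 4: low=(low[0]=0,low[1]=1,low[2]=2,low[3]=?,low[4]=?,low[5]=?,low[6]=?,low[7]=?,low[8]=2); scc=(scc[0]=0,scc[1]=1,scc[2]=2,scc[3]=?,scc[4]=?,scc[5]=?,scc[6]=?,scc[7]=?,scc[8]=2)
step 5: low=(low[0]=0,low[1]=1,low[2]=2,low[3]=4,low[4]=?,low[5]=?,low[6]=?,low[7]=5,low[8]=2); scc=(scc[0]=0,scc[1]=1,scc[2]=2,scc[3]=?,scc[4]=?,scc[5]=?,scc[6]=?,scc[7]=3,scc[8]=2)
step 6: low=(low[0]=0,low[1]=1,low[2]=2,low[3]=4,low[4]=?,low[5]=?,low[6]=?,low[7]=5,low[8]=2); scc=(scc[0]=0,scc[1]=1,scc[2]=2,scc[3]=4,scc[4]=?,scc[5]=?,scc[6]=?,scc[7]=3,scc[8]=2)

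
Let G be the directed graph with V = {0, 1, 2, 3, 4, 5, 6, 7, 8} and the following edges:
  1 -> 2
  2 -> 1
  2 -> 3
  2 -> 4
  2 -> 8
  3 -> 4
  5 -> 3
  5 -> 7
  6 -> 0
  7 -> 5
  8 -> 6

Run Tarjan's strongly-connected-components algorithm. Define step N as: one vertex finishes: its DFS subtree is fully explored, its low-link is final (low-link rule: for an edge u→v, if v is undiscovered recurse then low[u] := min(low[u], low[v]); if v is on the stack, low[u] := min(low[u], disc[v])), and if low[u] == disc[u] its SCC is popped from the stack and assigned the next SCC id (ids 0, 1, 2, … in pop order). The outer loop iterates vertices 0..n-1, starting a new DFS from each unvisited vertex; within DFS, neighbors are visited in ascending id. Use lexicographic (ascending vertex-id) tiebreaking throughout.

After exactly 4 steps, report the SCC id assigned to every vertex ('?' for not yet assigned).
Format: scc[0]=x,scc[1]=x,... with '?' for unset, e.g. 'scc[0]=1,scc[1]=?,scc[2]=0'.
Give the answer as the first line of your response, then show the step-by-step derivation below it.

scc[0]=0,scc[1]=?,scc[2]=?,scc[3]=2,scc[4]=1,scc[5]=?,scc[6]=3,scc[7]=?,scc[8]=?

step 1: low=(low[0]=0,low[1]=?,low[2]=?,low[3]=?,low[4]=?,low[5]=?,low[6]=?,low[7]=?,low[8]=?); scc=(scc[0]=0,scc[1]=?,scc[2]=?,scc[3]=?,scc[4]=?,scc[5]=?,scc[6]=?,scc[7]=?,scc[8]=?)
step 2: low=(low[0]=0,low[1]=1,low[2]=1,low[3]=3,low[4]=4,low[5]=?,low[6]=?,low[7]=?,low[8]=?); scc=(scc[0]=0,scc[1]=?,scc[2]=?,scc[3]=?,scc[4]=1,scc[5]=?,scc[6]=?,scc[7]=?,scc[8]=?)
step 3: low=(low[0]=0,low[1]=1,low[2]=1,low[3]=3,low[4]=4,low[5]=?,low[6]=?,low[7]=?,low[8]=?); scc=(scc[0]=0,scc[1]=?,scc[2]=?,scc[3]=2,scc[4]=1,scc[5]=?,scc[6]=?,scc[7]=?,scc[8]=?)
step 4: low=(low[0]=0,low[1]=1,low[2]=1,low[3]=3,low[4]=4,low[5]=?,low[6]=6,low[7]=?,low[8]=5); scc=(scc[0]=0,scc[1]=?,scc[2]=?,scc[3]=2,scc[4]=1,scc[5]=?,scc[6]=3,scc[7]=?,scc[8]=?)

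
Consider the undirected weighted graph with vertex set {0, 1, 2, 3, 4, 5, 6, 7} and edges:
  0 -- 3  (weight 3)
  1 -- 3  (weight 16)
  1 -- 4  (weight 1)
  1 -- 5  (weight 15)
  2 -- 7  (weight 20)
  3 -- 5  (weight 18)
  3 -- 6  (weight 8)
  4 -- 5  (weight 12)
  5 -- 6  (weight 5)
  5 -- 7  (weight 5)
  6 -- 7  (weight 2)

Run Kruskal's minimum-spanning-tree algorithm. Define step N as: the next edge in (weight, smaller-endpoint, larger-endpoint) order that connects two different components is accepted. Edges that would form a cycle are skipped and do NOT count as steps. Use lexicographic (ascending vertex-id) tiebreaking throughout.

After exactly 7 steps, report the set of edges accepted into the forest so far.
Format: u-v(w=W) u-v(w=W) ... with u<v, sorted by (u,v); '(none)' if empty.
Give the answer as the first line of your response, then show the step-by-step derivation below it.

0-3(w=3) 1-4(w=1) 2-7(w=20) 3-6(w=8) 4-5(w=12) 5-6(w=5) 6-7(w=2)

step 1: add edge 1-4 (w=1); MST = {1-4(w=1)}
step 2: add edge 6-7 (w=2); MST = {1-4(w=1) 6-7(w=2)}
step 3: add edge 0-3 (w=3); MST = {0-3(w=3) 1-4(w=1) 6-7(w=2)}
step 4: add edge 5-6 (w=5); MST = {0-3(w=3) 1-4(w=1) 5-6(w=5) 6-7(w=2)}
step 5: add edge 3-6 (w=8); MST = {0-3(w=3) 1-4(w=1) 3-6(w=8) 5-6(w=5) 6-7(w=2)}
step 6: add edge 4-5 (w=12); MST = {0-3(w=3) 1-4(w=1) 3-6(w=8) 4-5(w=12) 5-6(w=5) 6-7(w=2)}
step 7: add edge 2-7 (w=20); MST = {0-3(w=3) 1-4(w=1) 2-7(w=20) 3-6(w=8) 4-5(w=12) 5-6(w=5) 6-7(w=2)}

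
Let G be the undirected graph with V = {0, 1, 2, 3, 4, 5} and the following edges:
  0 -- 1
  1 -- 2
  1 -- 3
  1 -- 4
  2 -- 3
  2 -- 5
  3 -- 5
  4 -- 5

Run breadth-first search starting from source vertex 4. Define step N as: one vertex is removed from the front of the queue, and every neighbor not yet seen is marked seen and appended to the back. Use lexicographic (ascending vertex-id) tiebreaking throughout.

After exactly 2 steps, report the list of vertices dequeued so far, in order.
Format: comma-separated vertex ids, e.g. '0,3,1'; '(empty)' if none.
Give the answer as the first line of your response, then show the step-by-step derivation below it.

4,1

step 1: dequeue 4; queue=[1,5]; order=4
step 2: dequeue 1; queue=[5,0,2,3]; order=4,1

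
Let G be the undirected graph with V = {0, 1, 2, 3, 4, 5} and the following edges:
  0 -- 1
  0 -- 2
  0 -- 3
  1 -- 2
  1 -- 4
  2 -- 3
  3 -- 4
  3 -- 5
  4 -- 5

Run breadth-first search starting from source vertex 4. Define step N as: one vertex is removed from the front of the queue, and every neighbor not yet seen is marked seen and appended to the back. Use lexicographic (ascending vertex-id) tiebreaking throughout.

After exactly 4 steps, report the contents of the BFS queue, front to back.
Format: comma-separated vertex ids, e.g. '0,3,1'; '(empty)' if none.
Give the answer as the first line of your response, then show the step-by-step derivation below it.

0,2

step 1: dequeue 4; queue=[1,3,5]; order=4
step 2: dequeue 1; queue=[3,5,0,2]; order=4,1
step 3: dequeue 3; queue=[5,0,2]; order=4,1,3
step 4: dequeue 5; queue=[0,2]; order=4,1,3,5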